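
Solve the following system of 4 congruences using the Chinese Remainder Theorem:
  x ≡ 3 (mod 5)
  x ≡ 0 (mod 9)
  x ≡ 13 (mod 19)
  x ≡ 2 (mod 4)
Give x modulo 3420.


Product of moduli M = 5 · 9 · 19 · 4 = 3420.
Merge one congruence at a time:
  Start: x ≡ 3 (mod 5).
  Combine with x ≡ 0 (mod 9); new modulus lcm = 45.
    Write x = 3 + 5·t and substitute into x ≡ 0 (mod 9): 5·t ≡ 0 − 3 = -3 (mod 9).
    Reduce coefficients mod 9: 5·t ≡ 6 (mod 9).
    The inverse of 5 mod 9 is 2 (since 5·2 = 10 = 1·9 + 1), so t ≡ 2·6 = 12 ≡ 3 (mod 9).
    Then x = 3 + 5·3 = 18, valid modulo lcm(5, 9) = 45: x ≡ 18 (mod 45).
  Combine with x ≡ 13 (mod 19); new modulus lcm = 855.
    Write x = 18 + 45·t and substitute into x ≡ 13 (mod 19): 45·t ≡ 13 − 18 = -5 (mod 19).
    Reduce coefficients mod 19: 7·t ≡ 14 (mod 19).
    The inverse of 7 mod 19 is 11 (since 7·11 = 77 = 4·19 + 1), so t ≡ 11·14 = 154 ≡ 2 (mod 19).
    Then x = 18 + 45·2 = 108, valid modulo lcm(45, 19) = 855: x ≡ 108 (mod 855).
  Combine with x ≡ 2 (mod 4); new modulus lcm = 3420.
    Write x = 108 + 855·t and substitute into x ≡ 2 (mod 4): 855·t ≡ 2 − 108 = -106 (mod 4).
    Reduce coefficients mod 4: 3·t ≡ 2 (mod 4).
    The inverse of 3 mod 4 is 3 (since 3·3 = 9 = 2·4 + 1), so t ≡ 3·2 = 6 ≡ 2 (mod 4).
    Then x = 108 + 855·2 = 1818, valid modulo lcm(855, 4) = 3420: x ≡ 1818 (mod 3420).
Verify against each original: 1818 mod 5 = 3, 1818 mod 9 = 0, 1818 mod 19 = 13, 1818 mod 4 = 2.

x ≡ 1818 (mod 3420).


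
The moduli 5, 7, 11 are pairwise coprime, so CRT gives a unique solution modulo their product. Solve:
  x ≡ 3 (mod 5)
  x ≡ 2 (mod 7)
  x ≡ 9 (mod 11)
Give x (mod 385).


Moduli 5, 7, 11 are pairwise coprime; by CRT there is a unique solution modulo M = 5 · 7 · 11 = 385.
Solve pairwise, accumulating the modulus:
  Start with x ≡ 3 (mod 5).
  Combine with x ≡ 2 (mod 7): since gcd(5, 7) = 1, we get a unique residue mod 35.
    Write x = 3 + 5·t and substitute into x ≡ 2 (mod 7): 5·t ≡ 2 − 3 = -1 (mod 7).
    Reduce coefficients mod 7: 5·t ≡ 6 (mod 7).
    The inverse of 5 mod 7 is 3 (since 5·3 = 15 = 2·7 + 1), so t ≡ 3·6 = 18 ≡ 4 (mod 7).
    Then x = 3 + 5·4 = 23, valid modulo lcm(5, 7) = 35: x ≡ 23 (mod 35).
  Combine with x ≡ 9 (mod 11): since gcd(35, 11) = 1, we get a unique residue mod 385.
    Write x = 23 + 35·t and substitute into x ≡ 9 (mod 11): 35·t ≡ 9 − 23 = -14 (mod 11).
    Reduce coefficients mod 11: 2·t ≡ 8 (mod 11).
    The inverse of 2 mod 11 is 6 (since 2·6 = 12 = 1·11 + 1), so t ≡ 6·8 = 48 ≡ 4 (mod 11).
    Then x = 23 + 35·4 = 163, valid modulo lcm(35, 11) = 385: x ≡ 163 (mod 385).
Verify: 163 mod 5 = 3 ✓, 163 mod 7 = 2 ✓, 163 mod 11 = 9 ✓.

x ≡ 163 (mod 385).


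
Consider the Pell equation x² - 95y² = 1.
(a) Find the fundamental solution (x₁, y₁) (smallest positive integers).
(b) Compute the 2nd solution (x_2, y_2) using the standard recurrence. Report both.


Step 1: Find the fundamental solution (x₁, y₁) of x² - 95y² = 1.
  Expand √95 as a continued fraction. a₀ = ⌊√95⌋ = 9; iterate m_{k+1} = d_k·a_k − m_k, d_{k+1} = (95 − m_{k+1}²)/d_k, a_{k+1} = ⌊(a₀ + m_{k+1})/d_{k+1}⌋ (starting m₀ = 0, d₀ = 1), with convergents p_k = a_k·p_{k-1} + p_{k-2}, q_k = a_k·q_{k-1} + q_{k-2} (p₋₁ = 1, q₋₁ = 0):
  k = 0: a₀ = 9; p₀/q₀ = 9/1; p₀² − 95·q₀² = 81 − 95 = -14.
  k = 1: m = 9, d = 14, a = ⌊(9 + 9)/14⌋ = 1; p/q = (1·9 + 1)/(1·1 + 0) = 10/1; p² − 95·q² = 100 − 95 = 5.
  k = 2: m = 5, d = 5, a = ⌊(9 + 5)/5⌋ = 2; p/q = (2·10 + 9)/(2·1 + 1) = 29/3; p² − 95·q² = 841 − 855 = -14.
  k = 3: m = 5, d = 14, a = ⌊(9 + 5)/14⌋ = 1; p/q = (1·29 + 10)/(1·3 + 1) = 39/4; p² − 95·q² = 1521 − 1520 = 1.
  The first convergent with p² − 95·q² = 1 gives the fundamental solution (x₁, y₁) = (39, 4).
Step 2: Apply the recurrence (x_{n+1}, y_{n+1}) = (x₁x_n + 95y₁y_n, x₁y_n + y₁x_n) repeatedly.
  From (x_1, y_1) = (39, 4): x_2 = 39·39 + 95·4·4 = 3041; y_2 = 39·4 + 4·39 = 312.
Step 3: Verify x_2² - 95·y_2² = 9247681 - 9247680 = 1 (should be 1). ✓

(x_1, y_1) = (39, 4); (x_2, y_2) = (3041, 312).


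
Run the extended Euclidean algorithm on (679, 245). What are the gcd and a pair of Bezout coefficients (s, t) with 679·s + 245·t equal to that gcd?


Euclidean algorithm on (679, 245) — divide until remainder is 0:
  679 = 2 · 245 + 189
  245 = 1 · 189 + 56
  189 = 3 · 56 + 21
  56 = 2 · 21 + 14
  21 = 1 · 14 + 7
  14 = 2 · 7 + 0
gcd(679, 245) = 7.
Track Bezout coefficients alongside the remainders: start with r₀ = 679 = a·1 + b·0 (s = 1, t = 0) and r₁ = 245 = a·0 + b·1 (s = 0, t = 1); each new remainder r_{k+1} = r_{k-1} − q_k·r_k inherits s_{k+1} = s_{k-1} − q_k·s_k, t_{k+1} = t_{k-1} − q_k·t_k, so r_k = a·s_k + b·t_k at every step:
  q = 2: r = 189, s = 1 − 2·0 = 1, t = 0 − 2·1 = -2  (check: 679·1 + 245·(-2) = 189)
  q = 1: r = 56, s = 0 − 1·1 = -1, t = 1 − 1·(-2) = 3  (check: 679·(-1) + 245·3 = 56)
  q = 3: r = 21, s = 1 − 3·(-1) = 4, t = -2 − 3·3 = -11  (check: 679·4 + 245·(-11) = 21)
  q = 2: r = 14, s = -1 − 2·4 = -9, t = 3 − 2·(-11) = 25  (check: 679·(-9) + 245·25 = 14)
  q = 1: r = 7, s = 4 − 1·(-9) = 13, t = -11 − 1·25 = -36  (check: 679·13 + 245·(-36) = 7)
The row with r = 7 (the gcd) gives the Bezout coefficients s = 13, t = -36.
Result: 679 · (13) + 245 · (-36) = 7.

gcd(679, 245) = 7; s = 13, t = -36 (check: 679·13 + 245·(-36) = 7).


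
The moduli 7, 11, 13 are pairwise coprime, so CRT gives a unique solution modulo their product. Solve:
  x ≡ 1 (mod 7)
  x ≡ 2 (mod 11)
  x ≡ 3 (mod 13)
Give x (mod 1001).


Moduli 7, 11, 13 are pairwise coprime; by CRT there is a unique solution modulo M = 7 · 11 · 13 = 1001.
Solve pairwise, accumulating the modulus:
  Start with x ≡ 1 (mod 7).
  Combine with x ≡ 2 (mod 11): since gcd(7, 11) = 1, we get a unique residue mod 77.
    Write x = 1 + 7·t and substitute into x ≡ 2 (mod 11): 7·t ≡ 2 − 1 = 1 (mod 11).
    The inverse of 7 mod 11 is 8 (since 7·8 = 56 = 5·11 + 1), so t ≡ 8·1 = 8 ≡ 8 (mod 11).
    Then x = 1 + 7·8 = 57, valid modulo lcm(7, 11) = 77: x ≡ 57 (mod 77).
  Combine with x ≡ 3 (mod 13): since gcd(77, 13) = 1, we get a unique residue mod 1001.
    Write x = 57 + 77·t and substitute into x ≡ 3 (mod 13): 77·t ≡ 3 − 57 = -54 (mod 13).
    Reduce coefficients mod 13: 12·t ≡ 11 (mod 13).
    The inverse of 12 mod 13 is 12 (since 12·12 = 144 = 11·13 + 1), so t ≡ 12·11 = 132 ≡ 2 (mod 13).
    Then x = 57 + 77·2 = 211, valid modulo lcm(77, 13) = 1001: x ≡ 211 (mod 1001).
Verify: 211 mod 7 = 1 ✓, 211 mod 11 = 2 ✓, 211 mod 13 = 3 ✓.

x ≡ 211 (mod 1001).


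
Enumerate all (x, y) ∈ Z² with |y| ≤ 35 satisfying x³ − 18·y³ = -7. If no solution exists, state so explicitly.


The equation is x³ - 18y³ = -7. For fixed y, x³ = 18·y³ − 7, so a solution requires the RHS to be a perfect cube.
Strategy: iterate y from -35 to 35, compute RHS = 18·y³ − 7, and check whether it is a (positive or negative) perfect cube.
Check small values of y:
  y = 0: RHS = -7 is not a perfect cube.
  y = 1: RHS = 11 is not a perfect cube.
  y = -1: RHS = -25 is not a perfect cube.
  y = 2: RHS = 137 is not a perfect cube.
  y = -2: RHS = -151 is not a perfect cube.
  y = 3: RHS = 479 is not a perfect cube.
  y = -3: RHS = -493 is not a perfect cube.
Continuing the search up to |y| = 35 finds no solutions either.
No (x, y) in the scanned range satisfies the equation.

No integer solutions with |y| ≤ 35.


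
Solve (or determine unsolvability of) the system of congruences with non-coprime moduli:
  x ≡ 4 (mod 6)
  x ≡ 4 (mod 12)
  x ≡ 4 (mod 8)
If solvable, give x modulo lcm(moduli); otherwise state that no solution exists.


Moduli 6, 12, 8 are not pairwise coprime, so CRT works modulo lcm(m_i) when all pairwise compatibility conditions hold.
Pairwise compatibility: gcd(m_i, m_j) must divide a_i - a_j for every pair.
Merge one congruence at a time:
  Start: x ≡ 4 (mod 6).
  Combine with x ≡ 4 (mod 12): gcd(6, 12) = 6; 4 - 4 = 0, which IS divisible by 6, so compatible.
    Write x = 4 + 6·t and substitute into x ≡ 4 (mod 12): 6·t ≡ 4 − 4 = 0 (mod 12).
    Divide the congruence (and modulus) by g = 6: 1·t ≡ 0 (mod 2).
    So t ≡ 0 (mod 2).
    Then x = 4 + 6·0 = 4, valid modulo lcm(6, 12) = 12: x ≡ 4 (mod 12).
  Combine with x ≡ 4 (mod 8): gcd(12, 8) = 4; 4 - 4 = 0, which IS divisible by 4, so compatible.
    Write x = 4 + 12·t and substitute into x ≡ 4 (mod 8): 12·t ≡ 4 − 4 = 0 (mod 8).
    Divide the congruence (and modulus) by g = 4: 3·t ≡ 0 (mod 2).
    Reduce coefficients mod 2: 1·t ≡ 0 (mod 2).
    So t ≡ 0 (mod 2).
    Then x = 4 + 12·0 = 4, valid modulo lcm(12, 8) = 24: x ≡ 4 (mod 24).
Verify: 4 mod 6 = 4, 4 mod 12 = 4, 4 mod 8 = 4.

x ≡ 4 (mod 24).


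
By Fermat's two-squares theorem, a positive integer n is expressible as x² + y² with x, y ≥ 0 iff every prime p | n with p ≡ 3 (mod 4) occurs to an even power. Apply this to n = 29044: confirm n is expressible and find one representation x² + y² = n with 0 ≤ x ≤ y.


Step 1: Factor n = 29044 = 2^2 · 53 · 137.
Step 2: Check the mod-4 condition on each prime factor: 2 = 2 (special); 53 ≡ 1 (mod 4), exponent 1; 137 ≡ 1 (mod 4), exponent 1.
All primes ≡ 3 (mod 4) appear to even exponent (or don't appear), so by the two-squares theorem n IS expressible as a sum of two squares.
Step 3: Build a representation. Group n = k² · m with k = 2 and m = 53 · 137 = 7261 (a product of primes ≡ 1 (mod 4)); a representation of m scales to one of n via (k·x)² + (k·y)² = k²(x² + y²). Each prime p ≡ 1 (mod 4) is itself a sum of two squares; find a² by testing p − a² for a perfect square:
  53: 53 − 1² = 52, 53 − 2² = 49 = 7² ⇒ 53 = 2² + 7².
  137: 137 − 1² = 136, 137 − 2² = 133, 137 − 3² = 128, 137 − 4² = 121 = 11² ⇒ 137 = 4² + 11².
  Combine using the Brahmagupta–Fibonacci identity (a² + b²)(c² + d²) = (ac − bd)² + (ad + bc)² = (ac + bd)² + (ad − bc)²:
  53 · 137 = 7261: from (2² + 7²)(4² + 11²), take (2·4 − 7·11, 2·11 + 7·4) = (8 − 77, 22 + 28) = (-69, 50); dropping signs (only squares matter) gives (69, 50); check 69² + 50² = 4761 + 2500 = 7261 ✓.
  Scale by k = 2: (2·69, 2·50) = (138, 100).
Step 4: Order so x ≤ y and verify: 100² + 138² = 10000 + 19044 = 29044 = n. ✓

n = 29044 = 100² + 138² (one valid representation with x ≤ y).


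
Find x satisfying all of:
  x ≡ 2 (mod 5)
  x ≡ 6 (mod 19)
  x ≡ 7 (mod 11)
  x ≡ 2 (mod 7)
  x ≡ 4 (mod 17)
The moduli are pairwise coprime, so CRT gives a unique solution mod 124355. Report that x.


Product of moduli M = 5 · 19 · 11 · 7 · 17 = 124355.
Merge one congruence at a time:
  Start: x ≡ 2 (mod 5).
  Combine with x ≡ 6 (mod 19); new modulus lcm = 95.
    Write x = 2 + 5·t and substitute into x ≡ 6 (mod 19): 5·t ≡ 6 − 2 = 4 (mod 19).
    The inverse of 5 mod 19 is 4 (since 5·4 = 20 = 1·19 + 1), so t ≡ 4·4 = 16 ≡ 16 (mod 19).
    Then x = 2 + 5·16 = 82, valid modulo lcm(5, 19) = 95: x ≡ 82 (mod 95).
  Combine with x ≡ 7 (mod 11); new modulus lcm = 1045.
    Write x = 82 + 95·t and substitute into x ≡ 7 (mod 11): 95·t ≡ 7 − 82 = -75 (mod 11).
    Reduce coefficients mod 11: 7·t ≡ 2 (mod 11).
    The inverse of 7 mod 11 is 8 (since 7·8 = 56 = 5·11 + 1), so t ≡ 8·2 = 16 ≡ 5 (mod 11).
    Then x = 82 + 95·5 = 557, valid modulo lcm(95, 11) = 1045: x ≡ 557 (mod 1045).
  Combine with x ≡ 2 (mod 7); new modulus lcm = 7315.
    Write x = 557 + 1045·t and substitute into x ≡ 2 (mod 7): 1045·t ≡ 2 − 557 = -555 (mod 7).
    Reduce coefficients mod 7: 2·t ≡ 5 (mod 7).
    The inverse of 2 mod 7 is 4 (since 2·4 = 8 = 1·7 + 1), so t ≡ 4·5 = 20 ≡ 6 (mod 7).
    Then x = 557 + 1045·6 = 6827, valid modulo lcm(1045, 7) = 7315: x ≡ 6827 (mod 7315).
  Combine with x ≡ 4 (mod 17); new modulus lcm = 124355.
    Write x = 6827 + 7315·t and substitute into x ≡ 4 (mod 17): 7315·t ≡ 4 − 6827 = -6823 (mod 17).
    Reduce coefficients mod 17: 5·t ≡ 11 (mod 17).
    The inverse of 5 mod 17 is 7 (since 5·7 = 35 = 2·17 + 1), so t ≡ 7·11 = 77 ≡ 9 (mod 17).
    Then x = 6827 + 7315·9 = 72662, valid modulo lcm(7315, 17) = 124355: x ≡ 72662 (mod 124355).
Verify against each original: 72662 mod 5 = 2, 72662 mod 19 = 6, 72662 mod 11 = 7, 72662 mod 7 = 2, 72662 mod 17 = 4.

x ≡ 72662 (mod 124355).


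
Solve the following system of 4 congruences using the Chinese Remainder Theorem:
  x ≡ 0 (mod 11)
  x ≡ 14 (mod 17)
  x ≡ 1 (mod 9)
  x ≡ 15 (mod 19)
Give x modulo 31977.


Product of moduli M = 11 · 17 · 9 · 19 = 31977.
Merge one congruence at a time:
  Start: x ≡ 0 (mod 11).
  Combine with x ≡ 14 (mod 17); new modulus lcm = 187.
    Write x = 0 + 11·t and substitute into x ≡ 14 (mod 17): 11·t ≡ 14 − 0 = 14 (mod 17).
    The inverse of 11 mod 17 is 14 (since 11·14 = 154 = 9·17 + 1), so t ≡ 14·14 = 196 ≡ 9 (mod 17).
    Then x = 0 + 11·9 = 99, valid modulo lcm(11, 17) = 187: x ≡ 99 (mod 187).
  Combine with x ≡ 1 (mod 9); new modulus lcm = 1683.
    Write x = 99 + 187·t and substitute into x ≡ 1 (mod 9): 187·t ≡ 1 − 99 = -98 (mod 9).
    Reduce coefficients mod 9: 7·t ≡ 1 (mod 9).
    The inverse of 7 mod 9 is 4 (since 7·4 = 28 = 3·9 + 1), so t ≡ 4·1 = 4 ≡ 4 (mod 9).
    Then x = 99 + 187·4 = 847, valid modulo lcm(187, 9) = 1683: x ≡ 847 (mod 1683).
  Combine with x ≡ 15 (mod 19); new modulus lcm = 31977.
    Write x = 847 + 1683·t and substitute into x ≡ 15 (mod 19): 1683·t ≡ 15 − 847 = -832 (mod 19).
    Reduce coefficients mod 19: 11·t ≡ 4 (mod 19).
    The inverse of 11 mod 19 is 7 (since 11·7 = 77 = 4·19 + 1), so t ≡ 7·4 = 28 ≡ 9 (mod 19).
    Then x = 847 + 1683·9 = 15994, valid modulo lcm(1683, 19) = 31977: x ≡ 15994 (mod 31977).
Verify against each original: 15994 mod 11 = 0, 15994 mod 17 = 14, 15994 mod 9 = 1, 15994 mod 19 = 15.

x ≡ 15994 (mod 31977).


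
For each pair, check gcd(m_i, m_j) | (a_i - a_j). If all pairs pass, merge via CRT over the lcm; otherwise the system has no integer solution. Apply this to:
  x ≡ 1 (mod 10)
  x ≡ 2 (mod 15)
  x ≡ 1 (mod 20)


Moduli 10, 15, 20 are not pairwise coprime, so CRT works modulo lcm(m_i) when all pairwise compatibility conditions hold.
Pairwise compatibility: gcd(m_i, m_j) must divide a_i - a_j for every pair.
Merge one congruence at a time:
  Start: x ≡ 1 (mod 10).
  Combine with x ≡ 2 (mod 15): gcd(10, 15) = 5, and 2 - 1 = 1 is NOT divisible by 5.
    ⇒ system is inconsistent (no integer solution).

No solution (the system is inconsistent).


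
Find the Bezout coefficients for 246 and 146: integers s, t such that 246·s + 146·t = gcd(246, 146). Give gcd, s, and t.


Euclidean algorithm on (246, 146) — divide until remainder is 0:
  246 = 1 · 146 + 100
  146 = 1 · 100 + 46
  100 = 2 · 46 + 8
  46 = 5 · 8 + 6
  8 = 1 · 6 + 2
  6 = 3 · 2 + 0
gcd(246, 146) = 2.
Track Bezout coefficients alongside the remainders: start with r₀ = 246 = a·1 + b·0 (s = 1, t = 0) and r₁ = 146 = a·0 + b·1 (s = 0, t = 1); each new remainder r_{k+1} = r_{k-1} − q_k·r_k inherits s_{k+1} = s_{k-1} − q_k·s_k, t_{k+1} = t_{k-1} − q_k·t_k, so r_k = a·s_k + b·t_k at every step:
  q = 1: r = 100, s = 1 − 1·0 = 1, t = 0 − 1·1 = -1  (check: 246·1 + 146·(-1) = 100)
  q = 1: r = 46, s = 0 − 1·1 = -1, t = 1 − 1·(-1) = 2  (check: 246·(-1) + 146·2 = 46)
  q = 2: r = 8, s = 1 − 2·(-1) = 3, t = -1 − 2·2 = -5  (check: 246·3 + 146·(-5) = 8)
  q = 5: r = 6, s = -1 − 5·3 = -16, t = 2 − 5·(-5) = 27  (check: 246·(-16) + 146·27 = 6)
  q = 1: r = 2, s = 3 − 1·(-16) = 19, t = -5 − 1·27 = -32  (check: 246·19 + 146·(-32) = 2)
The row with r = 2 (the gcd) gives the Bezout coefficients s = 19, t = -32.
Result: 246 · (19) + 146 · (-32) = 2.

gcd(246, 146) = 2; s = 19, t = -32 (check: 246·19 + 146·(-32) = 2).


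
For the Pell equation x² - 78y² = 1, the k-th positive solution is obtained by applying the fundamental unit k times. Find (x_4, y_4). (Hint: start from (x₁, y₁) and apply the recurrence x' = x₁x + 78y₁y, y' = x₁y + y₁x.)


Step 1: Find the fundamental solution (x₁, y₁) of x² - 78y² = 1.
  Expand √78 as a continued fraction. a₀ = ⌊√78⌋ = 8; iterate m_{k+1} = d_k·a_k − m_k, d_{k+1} = (78 − m_{k+1}²)/d_k, a_{k+1} = ⌊(a₀ + m_{k+1})/d_{k+1}⌋ (starting m₀ = 0, d₀ = 1), with convergents p_k = a_k·p_{k-1} + p_{k-2}, q_k = a_k·q_{k-1} + q_{k-2} (p₋₁ = 1, q₋₁ = 0):
  k = 0: a₀ = 8; p₀/q₀ = 8/1; p₀² − 78·q₀² = 64 − 78 = -14.
  k = 1: m = 8, d = 14, a = ⌊(8 + 8)/14⌋ = 1; p/q = (1·8 + 1)/(1·1 + 0) = 9/1; p² − 78·q² = 81 − 78 = 3.
  k = 2: m = 6, d = 3, a = ⌊(8 + 6)/3⌋ = 4; p/q = (4·9 + 8)/(4·1 + 1) = 44/5; p² − 78·q² = 1936 − 1950 = -14.
  k = 3: m = 6, d = 14, a = ⌊(8 + 6)/14⌋ = 1; p/q = (1·44 + 9)/(1·5 + 1) = 53/6; p² − 78·q² = 2809 − 2808 = 1.
  The first convergent with p² − 78·q² = 1 gives the fundamental solution (x₁, y₁) = (53, 6).
Step 2: Apply the recurrence (x_{n+1}, y_{n+1}) = (x₁x_n + 78y₁y_n, x₁y_n + y₁x_n) repeatedly.
  From (x_1, y_1) = (53, 6): x_2 = 53·53 + 78·6·6 = 5617; y_2 = 53·6 + 6·53 = 636.
  From (x_2, y_2) = (5617, 636): x_3 = 53·5617 + 78·6·636 = 595349; y_3 = 53·636 + 6·5617 = 67410.
  From (x_3, y_3) = (595349, 67410): x_4 = 53·595349 + 78·6·67410 = 63101377; y_4 = 53·67410 + 6·595349 = 7144824.
Step 3: Verify x_4² - 78·y_4² = 3981783779296129 - 3981783779296128 = 1 (should be 1). ✓

(x_1, y_1) = (53, 6); (x_4, y_4) = (63101377, 7144824).


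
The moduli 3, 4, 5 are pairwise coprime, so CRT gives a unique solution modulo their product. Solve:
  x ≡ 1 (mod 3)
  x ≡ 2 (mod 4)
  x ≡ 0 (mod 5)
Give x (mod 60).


Moduli 3, 4, 5 are pairwise coprime; by CRT there is a unique solution modulo M = 3 · 4 · 5 = 60.
Solve pairwise, accumulating the modulus:
  Start with x ≡ 1 (mod 3).
  Combine with x ≡ 2 (mod 4): since gcd(3, 4) = 1, we get a unique residue mod 12.
    Write x = 1 + 3·t and substitute into x ≡ 2 (mod 4): 3·t ≡ 2 − 1 = 1 (mod 4).
    The inverse of 3 mod 4 is 3 (since 3·3 = 9 = 2·4 + 1), so t ≡ 3·1 = 3 ≡ 3 (mod 4).
    Then x = 1 + 3·3 = 10, valid modulo lcm(3, 4) = 12: x ≡ 10 (mod 12).
  Combine with x ≡ 0 (mod 5): since gcd(12, 5) = 1, we get a unique residue mod 60.
    Write x = 10 + 12·t and substitute into x ≡ 0 (mod 5): 12·t ≡ 0 − 10 = -10 (mod 5).
    Reduce coefficients mod 5: 2·t ≡ 0 (mod 5).
    The inverse of 2 mod 5 is 3 (since 2·3 = 6 = 1·5 + 1), so t ≡ 3·0 = 0 ≡ 0 (mod 5).
    Then x = 10 + 12·0 = 10, valid modulo lcm(12, 5) = 60: x ≡ 10 (mod 60).
Verify: 10 mod 3 = 1 ✓, 10 mod 4 = 2 ✓, 10 mod 5 = 0 ✓.

x ≡ 10 (mod 60).


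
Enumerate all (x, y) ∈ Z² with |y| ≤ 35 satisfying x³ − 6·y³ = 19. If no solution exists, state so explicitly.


The equation is x³ - 6y³ = 19. For fixed y, x³ = 6·y³ + 19, so a solution requires the RHS to be a perfect cube.
Strategy: iterate y from -35 to 35, compute RHS = 6·y³ + 19, and check whether it is a (positive or negative) perfect cube.
Check small values of y:
  y = 0: RHS = 19 is not a perfect cube.
  y = 1: RHS = 25 is not a perfect cube.
  y = -1: RHS = 13 is not a perfect cube.
  y = 2: RHS = 67 is not a perfect cube.
  y = -2: RHS = -29 is not a perfect cube.
  y = 3: RHS = 181 is not a perfect cube.
  y = -3: RHS = -143 is not a perfect cube.
Continuing the search up to |y| = 35 finds no solutions either.
No (x, y) in the scanned range satisfies the equation.

No integer solutions with |y| ≤ 35.


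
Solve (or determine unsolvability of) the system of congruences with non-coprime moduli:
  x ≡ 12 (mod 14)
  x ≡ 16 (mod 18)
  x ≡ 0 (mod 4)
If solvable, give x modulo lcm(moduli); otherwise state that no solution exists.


Moduli 14, 18, 4 are not pairwise coprime, so CRT works modulo lcm(m_i) when all pairwise compatibility conditions hold.
Pairwise compatibility: gcd(m_i, m_j) must divide a_i - a_j for every pair.
Merge one congruence at a time:
  Start: x ≡ 12 (mod 14).
  Combine with x ≡ 16 (mod 18): gcd(14, 18) = 2; 16 - 12 = 4, which IS divisible by 2, so compatible.
    Write x = 12 + 14·t and substitute into x ≡ 16 (mod 18): 14·t ≡ 16 − 12 = 4 (mod 18).
    Divide the congruence (and modulus) by g = 2: 7·t ≡ 2 (mod 9).
    The inverse of 7 mod 9 is 4 (since 7·4 = 28 = 3·9 + 1), so t ≡ 4·2 = 8 ≡ 8 (mod 9).
    Then x = 12 + 14·8 = 124, valid modulo lcm(14, 18) = 126: x ≡ 124 (mod 126).
  Combine with x ≡ 0 (mod 4): gcd(126, 4) = 2; 0 - 124 = -124, which IS divisible by 2, so compatible.
    Write x = 124 + 126·t and substitute into x ≡ 0 (mod 4): 126·t ≡ 0 − 124 = -124 (mod 4).
    Divide the congruence (and modulus) by g = 2: 63·t ≡ -62 (mod 2).
    Reduce coefficients mod 2: 1·t ≡ 0 (mod 2).
    So t ≡ 0 (mod 2).
    Then x = 124 + 126·0 = 124, valid modulo lcm(126, 4) = 252: x ≡ 124 (mod 252).
Verify: 124 mod 14 = 12, 124 mod 18 = 16, 124 mod 4 = 0.

x ≡ 124 (mod 252).


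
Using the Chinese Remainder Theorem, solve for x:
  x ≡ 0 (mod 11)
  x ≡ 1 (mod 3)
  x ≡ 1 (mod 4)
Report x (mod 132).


Moduli 11, 3, 4 are pairwise coprime; by CRT there is a unique solution modulo M = 11 · 3 · 4 = 132.
Solve pairwise, accumulating the modulus:
  Start with x ≡ 0 (mod 11).
  Combine with x ≡ 1 (mod 3): since gcd(11, 3) = 1, we get a unique residue mod 33.
    Write x = 0 + 11·t and substitute into x ≡ 1 (mod 3): 11·t ≡ 1 − 0 = 1 (mod 3).
    Reduce coefficients mod 3: 2·t ≡ 1 (mod 3).
    The inverse of 2 mod 3 is 2 (since 2·2 = 4 = 1·3 + 1), so t ≡ 2·1 = 2 ≡ 2 (mod 3).
    Then x = 0 + 11·2 = 22, valid modulo lcm(11, 3) = 33: x ≡ 22 (mod 33).
  Combine with x ≡ 1 (mod 4): since gcd(33, 4) = 1, we get a unique residue mod 132.
    Write x = 22 + 33·t and substitute into x ≡ 1 (mod 4): 33·t ≡ 1 − 22 = -21 (mod 4).
    Reduce coefficients mod 4: 1·t ≡ 3 (mod 4).
    So t ≡ 3 (mod 4).
    Then x = 22 + 33·3 = 121, valid modulo lcm(33, 4) = 132: x ≡ 121 (mod 132).
Verify: 121 mod 11 = 0 ✓, 121 mod 3 = 1 ✓, 121 mod 4 = 1 ✓.

x ≡ 121 (mod 132).


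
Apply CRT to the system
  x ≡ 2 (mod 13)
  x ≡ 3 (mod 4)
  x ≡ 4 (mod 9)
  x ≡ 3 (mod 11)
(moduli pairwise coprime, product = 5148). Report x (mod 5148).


Product of moduli M = 13 · 4 · 9 · 11 = 5148.
Merge one congruence at a time:
  Start: x ≡ 2 (mod 13).
  Combine with x ≡ 3 (mod 4); new modulus lcm = 52.
    Write x = 2 + 13·t and substitute into x ≡ 3 (mod 4): 13·t ≡ 3 − 2 = 1 (mod 4).
    Reduce coefficients mod 4: 1·t ≡ 1 (mod 4).
    So t ≡ 1 (mod 4).
    Then x = 2 + 13·1 = 15, valid modulo lcm(13, 4) = 52: x ≡ 15 (mod 52).
  Combine with x ≡ 4 (mod 9); new modulus lcm = 468.
    Write x = 15 + 52·t and substitute into x ≡ 4 (mod 9): 52·t ≡ 4 − 15 = -11 (mod 9).
    Reduce coefficients mod 9: 7·t ≡ 7 (mod 9).
    The inverse of 7 mod 9 is 4 (since 7·4 = 28 = 3·9 + 1), so t ≡ 4·7 = 28 ≡ 1 (mod 9).
    Then x = 15 + 52·1 = 67, valid modulo lcm(52, 9) = 468: x ≡ 67 (mod 468).
  Combine with x ≡ 3 (mod 11); new modulus lcm = 5148.
    Write x = 67 + 468·t and substitute into x ≡ 3 (mod 11): 468·t ≡ 3 − 67 = -64 (mod 11).
    Reduce coefficients mod 11: 6·t ≡ 2 (mod 11).
    The inverse of 6 mod 11 is 2 (since 6·2 = 12 = 1·11 + 1), so t ≡ 2·2 = 4 ≡ 4 (mod 11).
    Then x = 67 + 468·4 = 1939, valid modulo lcm(468, 11) = 5148: x ≡ 1939 (mod 5148).
Verify against each original: 1939 mod 13 = 2, 1939 mod 4 = 3, 1939 mod 9 = 4, 1939 mod 11 = 3.

x ≡ 1939 (mod 5148).


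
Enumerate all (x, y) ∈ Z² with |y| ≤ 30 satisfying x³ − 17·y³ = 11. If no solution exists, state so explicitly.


The equation is x³ - 17y³ = 11. For fixed y, x³ = 17·y³ + 11, so a solution requires the RHS to be a perfect cube.
Strategy: iterate y from -30 to 30, compute RHS = 17·y³ + 11, and check whether it is a (positive or negative) perfect cube.
Check small values of y:
  y = 0: RHS = 11 is not a perfect cube.
  y = 1: RHS = 28 is not a perfect cube.
  y = -1: RHS = -6 is not a perfect cube.
  y = 2: RHS = 147 is not a perfect cube.
  y = -2: RHS = -125 = (-5)³ ⇒ x = -5 works.
  y = 3: RHS = 470 is not a perfect cube.
  y = -3: RHS = -448 is not a perfect cube.
Continuing the search up to |y| = 30 finds no further solutions beyond those listed.
Collected solutions: (-5, -2).

Solutions (with |y| ≤ 30): (-5, -2).


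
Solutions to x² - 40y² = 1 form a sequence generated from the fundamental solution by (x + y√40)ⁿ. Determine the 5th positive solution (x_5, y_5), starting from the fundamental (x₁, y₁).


Step 1: Find the fundamental solution (x₁, y₁) of x² - 40y² = 1.
  Expand √40 as a continued fraction. a₀ = ⌊√40⌋ = 6; iterate m_{k+1} = d_k·a_k − m_k, d_{k+1} = (40 − m_{k+1}²)/d_k, a_{k+1} = ⌊(a₀ + m_{k+1})/d_{k+1}⌋ (starting m₀ = 0, d₀ = 1), with convergents p_k = a_k·p_{k-1} + p_{k-2}, q_k = a_k·q_{k-1} + q_{k-2} (p₋₁ = 1, q₋₁ = 0):
  k = 0: a₀ = 6; p₀/q₀ = 6/1; p₀² − 40·q₀² = 36 − 40 = -4.
  k = 1: m = 6, d = 4, a = ⌊(6 + 6)/4⌋ = 3; p/q = (3·6 + 1)/(3·1 + 0) = 19/3; p² − 40·q² = 361 − 360 = 1.
  The first convergent with p² − 40·q² = 1 gives the fundamental solution (x₁, y₁) = (19, 3).
Step 2: Apply the recurrence (x_{n+1}, y_{n+1}) = (x₁x_n + 40y₁y_n, x₁y_n + y₁x_n) repeatedly.
  From (x_1, y_1) = (19, 3): x_2 = 19·19 + 40·3·3 = 721; y_2 = 19·3 + 3·19 = 114.
  From (x_2, y_2) = (721, 114): x_3 = 19·721 + 40·3·114 = 27379; y_3 = 19·114 + 3·721 = 4329.
  From (x_3, y_3) = (27379, 4329): x_4 = 19·27379 + 40·3·4329 = 1039681; y_4 = 19·4329 + 3·27379 = 164388.
  From (x_4, y_4) = (1039681, 164388): x_5 = 19·1039681 + 40·3·164388 = 39480499; y_5 = 19·164388 + 3·1039681 = 6242415.
Step 3: Verify x_5² - 40·y_5² = 1558709801289001 - 1558709801289000 = 1 (should be 1). ✓

(x_1, y_1) = (19, 3); (x_5, y_5) = (39480499, 6242415).


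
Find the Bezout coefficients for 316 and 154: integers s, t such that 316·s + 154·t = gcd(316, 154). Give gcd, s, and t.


Euclidean algorithm on (316, 154) — divide until remainder is 0:
  316 = 2 · 154 + 8
  154 = 19 · 8 + 2
  8 = 4 · 2 + 0
gcd(316, 154) = 2.
Track Bezout coefficients alongside the remainders: start with r₀ = 316 = a·1 + b·0 (s = 1, t = 0) and r₁ = 154 = a·0 + b·1 (s = 0, t = 1); each new remainder r_{k+1} = r_{k-1} − q_k·r_k inherits s_{k+1} = s_{k-1} − q_k·s_k, t_{k+1} = t_{k-1} − q_k·t_k, so r_k = a·s_k + b·t_k at every step:
  q = 2: r = 8, s = 1 − 2·0 = 1, t = 0 − 2·1 = -2  (check: 316·1 + 154·(-2) = 8)
  q = 19: r = 2, s = 0 − 19·1 = -19, t = 1 − 19·(-2) = 39  (check: 316·(-19) + 154·39 = 2)
The row with r = 2 (the gcd) gives the Bezout coefficients s = -19, t = 39.
Result: 316 · (-19) + 154 · (39) = 2.

gcd(316, 154) = 2; s = -19, t = 39 (check: 316·(-19) + 154·39 = 2).


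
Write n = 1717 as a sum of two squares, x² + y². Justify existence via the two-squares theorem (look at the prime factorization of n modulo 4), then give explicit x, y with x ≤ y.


Step 1: Factor n = 1717 = 17 · 101.
Step 2: Check the mod-4 condition on each prime factor: 17 ≡ 1 (mod 4), exponent 1; 101 ≡ 1 (mod 4), exponent 1.
All primes ≡ 3 (mod 4) appear to even exponent (or don't appear), so by the two-squares theorem n IS expressible as a sum of two squares.
Step 3: Build a representation. Here n = 17 · 101 is a product of primes ≡ 1 (mod 4). Each prime p ≡ 1 (mod 4) is itself a sum of two squares; find a² by testing p − a² for a perfect square:
  17: 17 − 1² = 16 = 4² ⇒ 17 = 1² + 4².
  101: 101 − 1² = 100 = 10² ⇒ 101 = 1² + 10².
  Combine using the Brahmagupta–Fibonacci identity (a² + b²)(c² + d²) = (ac − bd)² + (ad + bc)² = (ac + bd)² + (ad − bc)²:
  17 · 101 = 1717: from (1² + 4²)(1² + 10²), take (1·1 − 4·10, 1·10 + 4·1) = (1 − 40, 10 + 4) = (-39, 14); dropping signs (only squares matter) gives (39, 14); check 39² + 14² = 1521 + 196 = 1717 ✓.
Step 4: Order so x ≤ y and verify: 14² + 39² = 196 + 1521 = 1717 = n. ✓

n = 1717 = 14² + 39² (one valid representation with x ≤ y).


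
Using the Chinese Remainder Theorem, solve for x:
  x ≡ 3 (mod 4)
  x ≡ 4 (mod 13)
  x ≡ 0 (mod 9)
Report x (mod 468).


Moduli 4, 13, 9 are pairwise coprime; by CRT there is a unique solution modulo M = 4 · 13 · 9 = 468.
Solve pairwise, accumulating the modulus:
  Start with x ≡ 3 (mod 4).
  Combine with x ≡ 4 (mod 13): since gcd(4, 13) = 1, we get a unique residue mod 52.
    Write x = 3 + 4·t and substitute into x ≡ 4 (mod 13): 4·t ≡ 4 − 3 = 1 (mod 13).
    The inverse of 4 mod 13 is 10 (since 4·10 = 40 = 3·13 + 1), so t ≡ 10·1 = 10 ≡ 10 (mod 13).
    Then x = 3 + 4·10 = 43, valid modulo lcm(4, 13) = 52: x ≡ 43 (mod 52).
  Combine with x ≡ 0 (mod 9): since gcd(52, 9) = 1, we get a unique residue mod 468.
    Write x = 43 + 52·t and substitute into x ≡ 0 (mod 9): 52·t ≡ 0 − 43 = -43 (mod 9).
    Reduce coefficients mod 9: 7·t ≡ 2 (mod 9).
    The inverse of 7 mod 9 is 4 (since 7·4 = 28 = 3·9 + 1), so t ≡ 4·2 = 8 ≡ 8 (mod 9).
    Then x = 43 + 52·8 = 459, valid modulo lcm(52, 9) = 468: x ≡ 459 (mod 468).
Verify: 459 mod 4 = 3 ✓, 459 mod 13 = 4 ✓, 459 mod 9 = 0 ✓.

x ≡ 459 (mod 468).


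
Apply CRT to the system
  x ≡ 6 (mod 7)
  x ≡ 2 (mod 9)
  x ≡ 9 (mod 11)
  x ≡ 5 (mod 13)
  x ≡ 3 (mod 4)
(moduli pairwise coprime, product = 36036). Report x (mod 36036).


Product of moduli M = 7 · 9 · 11 · 13 · 4 = 36036.
Merge one congruence at a time:
  Start: x ≡ 6 (mod 7).
  Combine with x ≡ 2 (mod 9); new modulus lcm = 63.
    Write x = 6 + 7·t and substitute into x ≡ 2 (mod 9): 7·t ≡ 2 − 6 = -4 (mod 9).
    Reduce coefficients mod 9: 7·t ≡ 5 (mod 9).
    The inverse of 7 mod 9 is 4 (since 7·4 = 28 = 3·9 + 1), so t ≡ 4·5 = 20 ≡ 2 (mod 9).
    Then x = 6 + 7·2 = 20, valid modulo lcm(7, 9) = 63: x ≡ 20 (mod 63).
  Combine with x ≡ 9 (mod 11); new modulus lcm = 693.
    Write x = 20 + 63·t and substitute into x ≡ 9 (mod 11): 63·t ≡ 9 − 20 = -11 (mod 11).
    Reduce coefficients mod 11: 8·t ≡ 0 (mod 11).
    The inverse of 8 mod 11 is 7 (since 8·7 = 56 = 5·11 + 1), so t ≡ 7·0 = 0 ≡ 0 (mod 11).
    Then x = 20 + 63·0 = 20, valid modulo lcm(63, 11) = 693: x ≡ 20 (mod 693).
  Combine with x ≡ 5 (mod 13); new modulus lcm = 9009.
    Write x = 20 + 693·t and substitute into x ≡ 5 (mod 13): 693·t ≡ 5 − 20 = -15 (mod 13).
    Reduce coefficients mod 13: 4·t ≡ 11 (mod 13).
    The inverse of 4 mod 13 is 10 (since 4·10 = 40 = 3·13 + 1), so t ≡ 10·11 = 110 ≡ 6 (mod 13).
    Then x = 20 + 693·6 = 4178, valid modulo lcm(693, 13) = 9009: x ≡ 4178 (mod 9009).
  Combine with x ≡ 3 (mod 4); new modulus lcm = 36036.
    Write x = 4178 + 9009·t and substitute into x ≡ 3 (mod 4): 9009·t ≡ 3 − 4178 = -4175 (mod 4).
    Reduce coefficients mod 4: 1·t ≡ 1 (mod 4).
    So t ≡ 1 (mod 4).
    Then x = 4178 + 9009·1 = 13187, valid modulo lcm(9009, 4) = 36036: x ≡ 13187 (mod 36036).
Verify against each original: 13187 mod 7 = 6, 13187 mod 9 = 2, 13187 mod 11 = 9, 13187 mod 13 = 5, 13187 mod 4 = 3.

x ≡ 13187 (mod 36036).


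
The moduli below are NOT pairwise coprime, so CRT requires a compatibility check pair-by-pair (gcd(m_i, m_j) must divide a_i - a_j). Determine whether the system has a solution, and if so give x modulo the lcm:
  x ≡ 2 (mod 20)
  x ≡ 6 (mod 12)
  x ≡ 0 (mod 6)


Moduli 20, 12, 6 are not pairwise coprime, so CRT works modulo lcm(m_i) when all pairwise compatibility conditions hold.
Pairwise compatibility: gcd(m_i, m_j) must divide a_i - a_j for every pair.
Merge one congruence at a time:
  Start: x ≡ 2 (mod 20).
  Combine with x ≡ 6 (mod 12): gcd(20, 12) = 4; 6 - 2 = 4, which IS divisible by 4, so compatible.
    Write x = 2 + 20·t and substitute into x ≡ 6 (mod 12): 20·t ≡ 6 − 2 = 4 (mod 12).
    Divide the congruence (and modulus) by g = 4: 5·t ≡ 1 (mod 3).
    Reduce coefficients mod 3: 2·t ≡ 1 (mod 3).
    The inverse of 2 mod 3 is 2 (since 2·2 = 4 = 1·3 + 1), so t ≡ 2·1 = 2 ≡ 2 (mod 3).
    Then x = 2 + 20·2 = 42, valid modulo lcm(20, 12) = 60: x ≡ 42 (mod 60).
  Combine with x ≡ 0 (mod 6): gcd(60, 6) = 6; 0 - 42 = -42, which IS divisible by 6, so compatible.
    Write x = 42 + 60·t and substitute into x ≡ 0 (mod 6): 60·t ≡ 0 − 42 = -42 (mod 6).
    Divide the congruence (and modulus) by g = 6: 10·t ≡ -7 (mod 1).
    Modulo 1 every t works; take t = 0.
    Then x = 42 + 60·0 = 42, valid modulo lcm(60, 6) = 60: x ≡ 42 (mod 60).
Verify: 42 mod 20 = 2, 42 mod 12 = 6, 42 mod 6 = 0.

x ≡ 42 (mod 60).


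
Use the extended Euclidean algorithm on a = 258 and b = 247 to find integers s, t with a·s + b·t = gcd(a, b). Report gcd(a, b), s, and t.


Euclidean algorithm on (258, 247) — divide until remainder is 0:
  258 = 1 · 247 + 11
  247 = 22 · 11 + 5
  11 = 2 · 5 + 1
  5 = 5 · 1 + 0
gcd(258, 247) = 1.
Track Bezout coefficients alongside the remainders: start with r₀ = 258 = a·1 + b·0 (s = 1, t = 0) and r₁ = 247 = a·0 + b·1 (s = 0, t = 1); each new remainder r_{k+1} = r_{k-1} − q_k·r_k inherits s_{k+1} = s_{k-1} − q_k·s_k, t_{k+1} = t_{k-1} − q_k·t_k, so r_k = a·s_k + b·t_k at every step:
  q = 1: r = 11, s = 1 − 1·0 = 1, t = 0 − 1·1 = -1  (check: 258·1 + 247·(-1) = 11)
  q = 22: r = 5, s = 0 − 22·1 = -22, t = 1 − 22·(-1) = 23  (check: 258·(-22) + 247·23 = 5)
  q = 2: r = 1, s = 1 − 2·(-22) = 45, t = -1 − 2·23 = -47  (check: 258·45 + 247·(-47) = 1)
The row with r = 1 (the gcd) gives the Bezout coefficients s = 45, t = -47.
Result: 258 · (45) + 247 · (-47) = 1.

gcd(258, 247) = 1; s = 45, t = -47 (check: 258·45 + 247·(-47) = 1).


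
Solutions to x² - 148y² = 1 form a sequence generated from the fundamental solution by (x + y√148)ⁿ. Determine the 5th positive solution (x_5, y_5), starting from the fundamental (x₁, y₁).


Step 1: Find the fundamental solution (x₁, y₁) of x² - 148y² = 1.
  Expand √148 as a continued fraction. a₀ = ⌊√148⌋ = 12; iterate m_{k+1} = d_k·a_k − m_k, d_{k+1} = (148 − m_{k+1}²)/d_k, a_{k+1} = ⌊(a₀ + m_{k+1})/d_{k+1}⌋ (starting m₀ = 0, d₀ = 1), with convergents p_k = a_k·p_{k-1} + p_{k-2}, q_k = a_k·q_{k-1} + q_{k-2} (p₋₁ = 1, q₋₁ = 0):
  k = 0: a₀ = 12; p₀/q₀ = 12/1; p₀² − 148·q₀² = 144 − 148 = -4.
  k = 1: m = 12, d = 4, a = ⌊(12 + 12)/4⌋ = 6; p/q = (6·12 + 1)/(6·1 + 0) = 73/6; p² − 148·q² = 5329 − 5328 = 1.
  The first convergent with p² − 148·q² = 1 gives the fundamental solution (x₁, y₁) = (73, 6).
Step 2: Apply the recurrence (x_{n+1}, y_{n+1}) = (x₁x_n + 148y₁y_n, x₁y_n + y₁x_n) repeatedly.
  From (x_1, y_1) = (73, 6): x_2 = 73·73 + 148·6·6 = 10657; y_2 = 73·6 + 6·73 = 876.
  From (x_2, y_2) = (10657, 876): x_3 = 73·10657 + 148·6·876 = 1555849; y_3 = 73·876 + 6·10657 = 127890.
  From (x_3, y_3) = (1555849, 127890): x_4 = 73·1555849 + 148·6·127890 = 227143297; y_4 = 73·127890 + 6·1555849 = 18671064.
  From (x_4, y_4) = (227143297, 18671064): x_5 = 73·227143297 + 148·6·18671064 = 33161365513; y_5 = 73·18671064 + 6·227143297 = 2725847454.
Step 3: Verify x_5² - 148·y_5² = 1099676162686785753169 - 1099676162686785753168 = 1 (should be 1). ✓

(x_1, y_1) = (73, 6); (x_5, y_5) = (33161365513, 2725847454).


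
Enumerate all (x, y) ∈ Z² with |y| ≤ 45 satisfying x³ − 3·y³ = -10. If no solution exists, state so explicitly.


The equation is x³ - 3y³ = -10. For fixed y, x³ = 3·y³ − 10, so a solution requires the RHS to be a perfect cube.
Strategy: iterate y from -45 to 45, compute RHS = 3·y³ − 10, and check whether it is a (positive or negative) perfect cube.
Check small values of y:
  y = 0: RHS = -10 is not a perfect cube.
  y = 1: RHS = -7 is not a perfect cube.
  y = -1: RHS = -13 is not a perfect cube.
  y = 2: RHS = 14 is not a perfect cube.
  y = -2: RHS = -34 is not a perfect cube.
  y = 3: RHS = 71 is not a perfect cube.
  y = -3: RHS = -91 is not a perfect cube.
Continuing, at y = -9: RHS = -2197 = (-13)³ ⇒ x = -13 works.
Searching the remaining y in |y| ≤ 45 finds no further solutions.
Collected solutions: (-13, -9).

Solutions (with |y| ≤ 45): (-13, -9).


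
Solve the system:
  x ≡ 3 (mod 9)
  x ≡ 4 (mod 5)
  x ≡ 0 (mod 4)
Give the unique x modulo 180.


Moduli 9, 5, 4 are pairwise coprime; by CRT there is a unique solution modulo M = 9 · 5 · 4 = 180.
Solve pairwise, accumulating the modulus:
  Start with x ≡ 3 (mod 9).
  Combine with x ≡ 4 (mod 5): since gcd(9, 5) = 1, we get a unique residue mod 45.
    Write x = 3 + 9·t and substitute into x ≡ 4 (mod 5): 9·t ≡ 4 − 3 = 1 (mod 5).
    Reduce coefficients mod 5: 4·t ≡ 1 (mod 5).
    The inverse of 4 mod 5 is 4 (since 4·4 = 16 = 3·5 + 1), so t ≡ 4·1 = 4 ≡ 4 (mod 5).
    Then x = 3 + 9·4 = 39, valid modulo lcm(9, 5) = 45: x ≡ 39 (mod 45).
  Combine with x ≡ 0 (mod 4): since gcd(45, 4) = 1, we get a unique residue mod 180.
    Write x = 39 + 45·t and substitute into x ≡ 0 (mod 4): 45·t ≡ 0 − 39 = -39 (mod 4).
    Reduce coefficients mod 4: 1·t ≡ 1 (mod 4).
    So t ≡ 1 (mod 4).
    Then x = 39 + 45·1 = 84, valid modulo lcm(45, 4) = 180: x ≡ 84 (mod 180).
Verify: 84 mod 9 = 3 ✓, 84 mod 5 = 4 ✓, 84 mod 4 = 0 ✓.

x ≡ 84 (mod 180).


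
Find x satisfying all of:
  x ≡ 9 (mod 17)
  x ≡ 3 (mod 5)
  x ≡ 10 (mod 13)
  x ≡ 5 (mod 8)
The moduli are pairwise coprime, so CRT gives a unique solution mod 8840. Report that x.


Product of moduli M = 17 · 5 · 13 · 8 = 8840.
Merge one congruence at a time:
  Start: x ≡ 9 (mod 17).
  Combine with x ≡ 3 (mod 5); new modulus lcm = 85.
    Write x = 9 + 17·t and substitute into x ≡ 3 (mod 5): 17·t ≡ 3 − 9 = -6 (mod 5).
    Reduce coefficients mod 5: 2·t ≡ 4 (mod 5).
    The inverse of 2 mod 5 is 3 (since 2·3 = 6 = 1·5 + 1), so t ≡ 3·4 = 12 ≡ 2 (mod 5).
    Then x = 9 + 17·2 = 43, valid modulo lcm(17, 5) = 85: x ≡ 43 (mod 85).
  Combine with x ≡ 10 (mod 13); new modulus lcm = 1105.
    Write x = 43 + 85·t and substitute into x ≡ 10 (mod 13): 85·t ≡ 10 − 43 = -33 (mod 13).
    Reduce coefficients mod 13: 7·t ≡ 6 (mod 13).
    The inverse of 7 mod 13 is 2 (since 7·2 = 14 = 1·13 + 1), so t ≡ 2·6 = 12 ≡ 12 (mod 13).
    Then x = 43 + 85·12 = 1063, valid modulo lcm(85, 13) = 1105: x ≡ 1063 (mod 1105).
  Combine with x ≡ 5 (mod 8); new modulus lcm = 8840.
    Write x = 1063 + 1105·t and substitute into x ≡ 5 (mod 8): 1105·t ≡ 5 − 1063 = -1058 (mod 8).
    Reduce coefficients mod 8: 1·t ≡ 6 (mod 8).
    So t ≡ 6 (mod 8).
    Then x = 1063 + 1105·6 = 7693, valid modulo lcm(1105, 8) = 8840: x ≡ 7693 (mod 8840).
Verify against each original: 7693 mod 17 = 9, 7693 mod 5 = 3, 7693 mod 13 = 10, 7693 mod 8 = 5.

x ≡ 7693 (mod 8840).


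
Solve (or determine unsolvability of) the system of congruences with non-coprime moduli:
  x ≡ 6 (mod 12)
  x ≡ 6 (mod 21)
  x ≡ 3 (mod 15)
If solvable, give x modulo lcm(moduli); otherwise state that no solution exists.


Moduli 12, 21, 15 are not pairwise coprime, so CRT works modulo lcm(m_i) when all pairwise compatibility conditions hold.
Pairwise compatibility: gcd(m_i, m_j) must divide a_i - a_j for every pair.
Merge one congruence at a time:
  Start: x ≡ 6 (mod 12).
  Combine with x ≡ 6 (mod 21): gcd(12, 21) = 3; 6 - 6 = 0, which IS divisible by 3, so compatible.
    Write x = 6 + 12·t and substitute into x ≡ 6 (mod 21): 12·t ≡ 6 − 6 = 0 (mod 21).
    Divide the congruence (and modulus) by g = 3: 4·t ≡ 0 (mod 7).
    The inverse of 4 mod 7 is 2 (since 4·2 = 8 = 1·7 + 1), so t ≡ 2·0 = 0 ≡ 0 (mod 7).
    Then x = 6 + 12·0 = 6, valid modulo lcm(12, 21) = 84: x ≡ 6 (mod 84).
  Combine with x ≡ 3 (mod 15): gcd(84, 15) = 3; 3 - 6 = -3, which IS divisible by 3, so compatible.
    Write x = 6 + 84·t and substitute into x ≡ 3 (mod 15): 84·t ≡ 3 − 6 = -3 (mod 15).
    Divide the congruence (and modulus) by g = 3: 28·t ≡ -1 (mod 5).
    Reduce coefficients mod 5: 3·t ≡ 4 (mod 5).
    The inverse of 3 mod 5 is 2 (since 3·2 = 6 = 1·5 + 1), so t ≡ 2·4 = 8 ≡ 3 (mod 5).
    Then x = 6 + 84·3 = 258, valid modulo lcm(84, 15) = 420: x ≡ 258 (mod 420).
Verify: 258 mod 12 = 6, 258 mod 21 = 6, 258 mod 15 = 3.

x ≡ 258 (mod 420).
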